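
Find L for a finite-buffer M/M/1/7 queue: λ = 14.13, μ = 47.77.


ρ = 14.13/47.77 = 0.2958
L = ρ[1 − (K+1)ρ^K + Kρ^(K+1)] / [(1−ρ)(1−ρ^(K+1))]
Numerator: 0.2958·(1 − 8·0.0001981 + 7·0.00005860) = 0.295445
Denominator: (0.7042)·(0.999941) = 0.704166
L = 0.295445/0.704166 = 0.4196

Final: 0.4196


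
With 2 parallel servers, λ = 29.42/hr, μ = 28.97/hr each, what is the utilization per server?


ρ = λ/(cμ) = 29.42/(2·28.97) = 29.42/57.94 = 0.5078

Final: 0.5078


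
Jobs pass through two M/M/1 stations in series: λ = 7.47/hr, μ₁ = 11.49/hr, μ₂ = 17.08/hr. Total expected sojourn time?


Each node sees arrival rate λ = 7.47/hr (tandem ⇒ throughput preserved).
W₁ = 1/(μ₁−λ) = 1/(11.49−7.47) = 0.24876 hr
W₂ = 1/(μ₂−λ) = 1/(17.08−7.47) = 0.10406 hr
W_total = W₁ + W₂ = 0.24876 + 0.10406 = 0.35281 hr

Final: 0.35281 hr


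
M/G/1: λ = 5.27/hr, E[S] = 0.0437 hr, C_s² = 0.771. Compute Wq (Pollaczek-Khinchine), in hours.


ρ = λ·E[S] = 5.27·0.0437 = 0.2303
E[S²] = E[S]²(1+C_s²) = 0.0437²·(1+0.771) = 0.003382
Wq = λ·E[S²]/(2(1−ρ)) = 5.27·0.003382/(2·0.7697) = 0.01158 hr

Final: 0.01158 hr


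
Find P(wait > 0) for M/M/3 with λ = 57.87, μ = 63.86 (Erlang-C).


a = λ/μ = 0.9062; ρ = a/3 = 0.3021
P₀ = 0.400880 (from M/M/c formula)
C(c,a) = [a^c/(c!(1−ρ))]·P₀ = [0.74417/(6·0.6979)]·0.400880
= 0.17771·0.400880 = 0.071240

Final: 0.071240


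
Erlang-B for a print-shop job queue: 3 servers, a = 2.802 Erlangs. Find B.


B(c,a) = (a^c/c!) / Σ_{k=0}^{c} a^k/k!
a^3/3! = 3.666512
Σ terms (k=0..3): 1.00000 + 2.80200 + 3.92560 + 3.66651 = 11.394114
B = 3.666512/11.394114 = 0.321790

Final: 0.321790


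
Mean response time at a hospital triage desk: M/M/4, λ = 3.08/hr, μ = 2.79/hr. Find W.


a = 1.1039; ρ = 0.2760; P₀ = 0.330799
Lq = P₀·a^c·ρ/(c!(1−ρ)²) = 0.01078
Wq = Lq/λ = 0.01078/3.08 = 0.003499 hr
W = Wq + 1/μ = 0.003499 + 0.35842 = 0.36192 hr

Final: 0.36192 hr


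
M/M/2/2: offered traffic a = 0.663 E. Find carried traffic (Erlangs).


B(2,0.663) = 0.116734 (Erlang-B)
Carried load = a(1 − B) = 0.663·(1 − 0.116734) = 0.663·0.883266 = 0.5856 E

Final: 0.5856 Erlangs


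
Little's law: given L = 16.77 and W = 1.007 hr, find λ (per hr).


λ = L/W = 16.77/1.007 = 16.6534 /hr

Final: 16.6534 /hr


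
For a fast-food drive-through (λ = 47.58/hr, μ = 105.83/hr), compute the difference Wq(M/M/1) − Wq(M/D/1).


ρ = 47.58/105.83 = 0.4496
Wq(M/M/1) = ρ/(μ−λ) = 0.4496/58.25 = 0.007718 hr
Wq(M/D/1) = ρ/(2(μ−λ)) = 0.003859 hr
Savings = 0.007718 − 0.003859 = 0.003859 hr

Final: 0.003859 hr


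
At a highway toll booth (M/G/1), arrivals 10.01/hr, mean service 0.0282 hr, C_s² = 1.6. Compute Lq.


ρ = λ·E[S] = 10.01·0.0282 = 0.2823
Lq = ρ²(1+C_s²)/(2(1−ρ)) = 0.07968·(1+1.6)/(2·0.7177)
= 0.07968·2.6000/1.4354 = 0.14433

Final: 0.14433


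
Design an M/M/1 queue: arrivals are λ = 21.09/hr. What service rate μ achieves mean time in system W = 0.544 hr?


W = 1/(μ−λ) ⇒ μ − λ = 1/W = 1/0.544 = 1.8382
μ = λ + 1/W = 21.09 + 1.8382 = 22.9282 per hr

Final: 22.9282 /hr


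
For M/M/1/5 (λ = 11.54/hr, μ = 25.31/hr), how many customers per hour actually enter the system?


ρ = 0.4559; P_K = (1−ρ)ρ^5/(1−ρ^6) = 0.010818
λ_eff = λ(1 − P_K) = 11.54·(1 − 0.010818) = 11.54·0.989182 = 11.4152 /hr

Final: 11.4152 /hr


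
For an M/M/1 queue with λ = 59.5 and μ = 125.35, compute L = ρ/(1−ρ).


ρ = λ/μ = 59.5/125.35 = 0.4747
L = ρ/(1−ρ) = 0.4747/(1 − 0.4747) = 0.4747/0.5253 = 0.9036

Final: 0.9036


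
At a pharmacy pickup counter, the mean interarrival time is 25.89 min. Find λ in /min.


λ = 1/(interarrival time) in consistent units.
1 minute = 1 min, so λ = 1/25.89 = 0.03862 per minute

Final: 0.03862 /min


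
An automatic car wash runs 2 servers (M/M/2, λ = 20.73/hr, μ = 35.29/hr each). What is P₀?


a = λ/μ = 20.73/35.29 = 0.5874; ρ = a/c = 0.2937
Σ_{k=0}^{1} a^k/k! (terms k=0..1) = 1.00000 + 0.58742 = 1.58742
Tail: a^2/(2!(1−ρ)) = 0.34506/(2·0.7063) = 0.24428
P₀ = 1/(1.58742 + 0.24428) = 1/1.83170 = 0.545942

Final: 0.545942


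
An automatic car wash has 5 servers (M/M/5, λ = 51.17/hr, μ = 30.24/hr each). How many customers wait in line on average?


a = λ/μ = 1.6921; ρ = a/5 = 0.3384
P₀ = 0.183566
Lq = P₀·a^c·ρ / (c!·(1−ρ)²) = 0.183566·13.87293·0.3384/(120·0.43768)
= 0.01641

Final: 0.01641


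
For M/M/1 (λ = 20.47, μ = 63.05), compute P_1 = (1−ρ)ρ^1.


ρ = 20.47/63.05 = 0.3247
P_n = (1−ρ)·ρ^n = (1 − 0.3247)·0.3247^1 = 0.6753·0.324663 = 0.219257

Final: 0.219257


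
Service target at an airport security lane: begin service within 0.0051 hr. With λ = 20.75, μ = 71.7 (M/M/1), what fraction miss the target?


ρ = 20.75/71.7 = 0.2894
P(Wq > t) = ρ·e^{−(μ−λ)t} = 0.2894·e^{−0.2598}
= 0.2894·0.771171 = 0.223177

Final: 0.223177


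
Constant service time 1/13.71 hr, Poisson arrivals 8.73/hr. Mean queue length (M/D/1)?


ρ = 8.73/13.71 = 0.6368
M/D/1: Lq = ρ²/(2(1−ρ)) = 0.4055/(2·0.3632) = 0.55813

Final: 0.55813


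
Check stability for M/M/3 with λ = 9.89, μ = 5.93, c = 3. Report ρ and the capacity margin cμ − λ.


Total capacity cμ = 3·5.93 = 17.79/hr
ρ = λ/(cμ) = 9.89/17.79 = 0.5559
Stable ⇔ ρ < 1: YES
Spare capacity = cμ − λ = 17.79 − 9.89 = 7.90/hr

Final: ρ = 0.5559; stable; margin = 7.90/hr


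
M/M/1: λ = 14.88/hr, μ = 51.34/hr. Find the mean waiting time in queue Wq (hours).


ρ = 14.88/51.34 = 0.2898
Wq = ρ/(μ−λ) = 0.2898/(51.34 − 14.88) = 0.2898/36.46 = 0.007949 hr

Final: 0.007949 hr


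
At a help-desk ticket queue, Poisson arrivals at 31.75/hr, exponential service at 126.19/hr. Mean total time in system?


W = 1/(μ−λ) = 1/(126.19 − 31.75) = 1/94.44 = 0.01059 hr

Final: 0.01059 hr


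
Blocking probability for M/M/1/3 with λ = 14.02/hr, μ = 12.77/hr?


ρ = λ/μ = 14.02/12.77 = 1.0979
P_K = (1−ρ)ρ^K/(1−ρ^(K+1)) = (-0.09789·1.323340)/(1 − 1.452876)
= -0.129536/-0.452876 = 0.286030

Final: 0.286030


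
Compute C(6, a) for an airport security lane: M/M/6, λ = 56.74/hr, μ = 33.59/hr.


a = λ/μ = 1.6892; ρ = a/6 = 0.2815
P₀ = 0.184572 (from M/M/c formula)
C(c,a) = [a^c/(c!(1−ρ))]·P₀ = [23.23143/(720·0.7185)]·0.184572
= 0.04491·0.184572 = 0.008289

Final: 0.008289


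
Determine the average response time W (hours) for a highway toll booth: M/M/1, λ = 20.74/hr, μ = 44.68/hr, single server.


W = 1/(μ−λ) = 1/(44.68 − 20.74) = 1/23.94 = 0.04177 hr

Final: 0.04177 hr


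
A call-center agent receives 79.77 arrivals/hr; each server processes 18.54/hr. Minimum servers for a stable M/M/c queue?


Stability requires cμ > λ ⇔ c > λ/μ.
λ/μ = 79.77/18.54 = 4.3026
Minimum integer c = ⌊4.3026⌋ + 1 = 5
Check: 5·18.54 = 92.70 > 79.77, while 4·18.54 = 74.16 ≤ 79.77

Final: 5 servers


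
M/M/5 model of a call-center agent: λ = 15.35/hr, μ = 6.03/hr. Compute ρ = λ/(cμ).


ρ = λ/(cμ) = 15.35/(5·6.03) = 15.35/30.15 = 0.5091

Final: 0.5091


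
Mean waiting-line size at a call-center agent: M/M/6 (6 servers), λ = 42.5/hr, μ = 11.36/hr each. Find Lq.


a = λ/μ = 3.7412; ρ = a/6 = 0.6235
P₀ = 0.022295
Lq = P₀·a^c·ρ / (c!·(1−ρ)²) = 0.022295·2741.97564·0.6235/(720·0.14173)
= 0.37355

Final: 0.37355


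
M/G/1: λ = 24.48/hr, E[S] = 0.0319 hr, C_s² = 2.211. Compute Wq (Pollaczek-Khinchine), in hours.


ρ = λ·E[S] = 24.48·0.0319 = 0.7809
E[S²] = E[S]²(1+C_s²) = 0.0319²·(1+2.211) = 0.003268
Wq = λ·E[S²]/(2(1−ρ)) = 24.48·0.003268/(2·0.2191) = 0.18255 hr

Final: 0.18255 hr


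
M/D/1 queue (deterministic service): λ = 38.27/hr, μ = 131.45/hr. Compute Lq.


ρ = 38.27/131.45 = 0.2911
M/D/1: Lq = ρ²/(2(1−ρ)) = 0.08476/(2·0.7089) = 0.05979

Final: 0.05979


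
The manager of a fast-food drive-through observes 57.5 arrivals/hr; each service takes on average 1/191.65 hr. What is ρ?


ρ = λ/μ = 57.5/191.65 = 0.3000

Final: 0.3000


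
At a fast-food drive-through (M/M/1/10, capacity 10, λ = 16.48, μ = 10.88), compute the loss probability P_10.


ρ = λ/μ = 16.48/10.88 = 1.5147
P_K = (1−ρ)ρ^K/(1−ρ^(K+1)) = (-0.5147·63.574524)/(1 − 96.296706)
= -32.722182/-95.296706 = 0.343372

Final: 0.343372


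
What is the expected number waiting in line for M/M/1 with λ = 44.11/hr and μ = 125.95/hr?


ρ = 44.11/125.95 = 0.3502
Lq = ρ²/(1−ρ) = 0.1227/0.6498 = 0.1888

Final: 0.1888


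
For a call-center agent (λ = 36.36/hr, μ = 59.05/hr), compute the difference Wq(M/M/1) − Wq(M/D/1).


ρ = 36.36/59.05 = 0.6157
Wq(M/M/1) = ρ/(μ−λ) = 0.6157/22.69 = 0.02714 hr
Wq(M/D/1) = ρ/(2(μ−λ)) = 0.01357 hr
Savings = 0.02714 − 0.01357 = 0.01357 hr

Final: 0.01357 hr


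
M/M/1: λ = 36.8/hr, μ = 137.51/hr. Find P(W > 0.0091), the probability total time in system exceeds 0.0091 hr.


W ~ Exponential(μ−λ) for M/M/1.
μ − λ = 137.51 − 36.8 = 100.7100
P(W > t) = e^{−(μ−λ)t} = e^{−0.9165} = 0.399932

Final: 0.399932


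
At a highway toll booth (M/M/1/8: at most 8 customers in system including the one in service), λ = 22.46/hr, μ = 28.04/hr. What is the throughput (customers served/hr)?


ρ = 0.8010; P_K = (1−ρ)ρ^8/(1−ρ^9) = 0.039018
λ_eff = λ(1 − P_K) = 22.46·(1 − 0.039018) = 22.46·0.960982 = 21.5837 /hr

Final: 21.5837 /hr


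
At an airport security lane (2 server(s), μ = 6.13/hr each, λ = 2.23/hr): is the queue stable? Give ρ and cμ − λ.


Total capacity cμ = 2·6.13 = 12.26/hr
ρ = λ/(cμ) = 2.23/12.26 = 0.1819
Stable ⇔ ρ < 1: YES
Spare capacity = cμ − λ = 12.26 − 2.23 = 10.03/hr

Final: ρ = 0.1819; stable; margin = 10.03/hr


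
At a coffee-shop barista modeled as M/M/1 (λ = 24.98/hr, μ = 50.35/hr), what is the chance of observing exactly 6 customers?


ρ = 24.98/50.35 = 0.4961
P_n = (1−ρ)·ρ^n = (1 − 0.4961)·0.4961^6 = 0.5039·0.014913 = 0.007514

Final: 0.007514


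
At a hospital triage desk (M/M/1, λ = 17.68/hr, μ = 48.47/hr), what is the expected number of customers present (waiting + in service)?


ρ = λ/μ = 17.68/48.47 = 0.3648
L = ρ/(1−ρ) = 0.3648/(1 − 0.3648) = 0.3648/0.6352 = 0.5742

Final: 0.5742


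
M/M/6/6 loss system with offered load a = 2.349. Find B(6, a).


B(c,a) = (a^c/c!) / Σ_{k=0}^{c} a^k/k!
a^6/6! = 0.233327
Σ terms (k=0..6): 1.00000 + 2.34900 + 2.75890 + 2.16022 + 1.26859 + 0.59598 + 0.23333 = 10.366019
B = 0.233327/10.366019 = 0.022509

Final: 0.022509


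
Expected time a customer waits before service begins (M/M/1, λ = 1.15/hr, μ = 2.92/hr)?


ρ = 1.15/2.92 = 0.3938
Wq = ρ/(μ−λ) = 0.3938/(2.92 − 1.15) = 0.3938/1.77 = 0.2225 hr

Final: 0.2225 hr


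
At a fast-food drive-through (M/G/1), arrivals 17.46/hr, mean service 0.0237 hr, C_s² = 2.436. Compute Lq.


ρ = λ·E[S] = 17.46·0.0237 = 0.4138
Lq = ρ²(1+C_s²)/(2(1−ρ)) = 0.1712·(1+2.436)/(2·0.5862)
= 0.1712·3.4360/1.1724 = 0.50184

Final: 0.50184


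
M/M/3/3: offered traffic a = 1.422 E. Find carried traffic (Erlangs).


B(3,1.422) = 0.122495 (Erlang-B)
Carried load = a(1 − B) = 1.422·(1 − 0.122495) = 1.422·0.877505 = 1.2478 E

Final: 1.2478 Erlangs


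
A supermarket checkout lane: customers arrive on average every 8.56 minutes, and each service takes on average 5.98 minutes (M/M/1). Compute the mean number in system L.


λ = 60/8.56 = 7.0093 /hr
μ = 60/5.98 = 10.0334 /hr
ρ = λ/μ = 7.0093/10.0334 = 0.6986
L = ρ/(1−ρ) = 0.6986/0.3014 = 2.3178

Final: 2.3178


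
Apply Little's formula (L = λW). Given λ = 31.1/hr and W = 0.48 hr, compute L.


L = λW = 31.1·0.48 = 14.9280

Final: 14.9280


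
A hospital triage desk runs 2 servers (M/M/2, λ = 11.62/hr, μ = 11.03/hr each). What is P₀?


a = λ/μ = 11.62/11.03 = 1.0535; ρ = a/c = 0.5267
Σ_{k=0}^{1} a^k/k! (terms k=0..1) = 1.00000 + 1.05349 = 2.05349
Tail: a^2/(2!(1−ρ)) = 1.10984/(2·0.4733) = 1.17256
P₀ = 1/(2.05349 + 1.17256) = 1/3.22605 = 0.309976

Final: 0.309976


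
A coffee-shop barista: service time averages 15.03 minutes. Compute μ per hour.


μ = 1/(service time) in consistent units.
1 hour = 60 min, so μ = 60/15.03 = 3.9920 per hour

Final: 3.9920 /hr


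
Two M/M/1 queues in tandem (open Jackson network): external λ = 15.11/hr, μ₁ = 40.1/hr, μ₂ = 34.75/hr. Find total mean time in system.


Each node sees arrival rate λ = 15.11/hr (tandem ⇒ throughput preserved).
W₁ = 1/(μ₁−λ) = 1/(40.1−15.11) = 0.04002 hr
W₂ = 1/(μ₂−λ) = 1/(34.75−15.11) = 0.05092 hr
W_total = W₁ + W₂ = 0.04002 + 0.05092 = 0.09093 hr

Final: 0.09093 hr


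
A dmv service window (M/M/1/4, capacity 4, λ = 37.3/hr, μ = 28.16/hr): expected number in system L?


ρ = 37.3/28.16 = 1.3246
L = ρ[1 − (K+1)ρ^K + Kρ^(K+1)] / [(1−ρ)(1−ρ^(K+1))]
Numerator: 1.3246·(1 − 5·3.078256 + 4·4.077377) = 2.540837
Denominator: (-0.3246)·(-3.077377) = 0.998836
L = 2.540837/0.998836 = 2.5438

Final: 2.5438


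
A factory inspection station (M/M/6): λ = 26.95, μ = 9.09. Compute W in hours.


a = 2.9648; ρ = 0.4941; P₀ = 0.050771
Lq = P₀·a^c·ρ/(c!(1−ρ)²) = 0.09248
Wq = Lq/λ = 0.09248/26.95 = 0.003431 hr
W = Wq + 1/μ = 0.003431 + 0.11001 = 0.11344 hr

Final: 0.11344 hr


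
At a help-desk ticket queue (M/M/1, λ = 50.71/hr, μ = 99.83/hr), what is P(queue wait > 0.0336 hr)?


ρ = 50.71/99.83 = 0.5080
P(Wq > t) = ρ·e^{−(μ−λ)t} = 0.5080·e^{−1.6504}
= 0.5080·0.191967 = 0.097512

Final: 0.097512


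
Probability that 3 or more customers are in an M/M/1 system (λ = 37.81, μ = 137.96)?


ρ = 37.81/137.96 = 0.2741
P(N ≥ n) = ρ^n = 0.2741^3 = 0.020585

Final: 0.020585


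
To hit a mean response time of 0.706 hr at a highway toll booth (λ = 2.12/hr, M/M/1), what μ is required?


W = 1/(μ−λ) ⇒ μ − λ = 1/W = 1/0.706 = 1.4164
μ = λ + 1/W = 2.12 + 1.4164 = 3.5364 per hr

Final: 3.5364 /hr


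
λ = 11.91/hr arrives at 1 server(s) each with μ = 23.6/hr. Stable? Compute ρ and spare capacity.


Total capacity cμ = 1·23.6 = 23.60/hr
ρ = λ/(cμ) = 11.91/23.60 = 0.5047
Stable ⇔ ρ < 1: YES
Spare capacity = cμ − λ = 23.60 − 11.91 = 11.69/hr

Final: ρ = 0.5047; stable; margin = 11.69/hr


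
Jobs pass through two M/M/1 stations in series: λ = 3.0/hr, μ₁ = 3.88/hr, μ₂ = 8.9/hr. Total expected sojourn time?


Each node sees arrival rate λ = 3.0/hr (tandem ⇒ throughput preserved).
W₁ = 1/(μ₁−λ) = 1/(3.88−3.0) = 1.13636 hr
W₂ = 1/(μ₂−λ) = 1/(8.9−3.0) = 0.16949 hr
W_total = W₁ + W₂ = 1.13636 + 0.16949 = 1.30586 hr

Final: 1.30586 hr


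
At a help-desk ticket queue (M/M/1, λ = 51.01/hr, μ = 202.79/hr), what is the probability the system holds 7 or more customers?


ρ = 51.01/202.79 = 0.2515
P(N ≥ n) = ρ^n = 0.2515^7 = 0.00006372

Final: 0.00006372


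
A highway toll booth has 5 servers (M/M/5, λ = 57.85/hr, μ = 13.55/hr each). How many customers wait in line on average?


a = λ/μ = 4.2694; ρ = a/5 = 0.8539
P₀ = 0.008191
Lq = P₀·a^c·ρ / (c!·(1−ρ)²) = 0.008191·1418.47061·0.8539/(120·0.02135)
= 3.87169

Final: 3.87169


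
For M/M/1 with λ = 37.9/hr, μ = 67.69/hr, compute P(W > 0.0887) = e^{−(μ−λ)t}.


W ~ Exponential(μ−λ) for M/M/1.
μ − λ = 67.69 − 37.9 = 29.7900
P(W > t) = e^{−(μ−λ)t} = e^{−2.6424} = 0.071192

Final: 0.071192


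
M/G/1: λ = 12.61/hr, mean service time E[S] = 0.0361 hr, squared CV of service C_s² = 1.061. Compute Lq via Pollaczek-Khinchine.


ρ = λ·E[S] = 12.61·0.0361 = 0.4552
Lq = ρ²(1+C_s²)/(2(1−ρ)) = 0.2072·(1+1.061)/(2·0.5448)
= 0.2072·2.0610/1.0896 = 0.39199

Final: 0.39199


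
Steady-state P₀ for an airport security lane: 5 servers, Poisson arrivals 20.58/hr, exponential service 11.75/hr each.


a = λ/μ = 20.58/11.75 = 1.7515; ρ = a/c = 0.3503
Σ_{k=0}^{4} a^k/k! (terms k=0..4) = 1.00000 + 1.75149 + 1.53386 + 0.89551 + 0.39212 = 5.57298
Tail: a^5/(5!(1−ρ)) = 16.48305/(120·0.6497) = 0.21142
P₀ = 1/(5.57298 + 0.21142) = 1/5.78440 = 0.172879

Final: 0.172879


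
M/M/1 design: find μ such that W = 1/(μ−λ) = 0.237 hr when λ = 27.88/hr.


W = 1/(μ−λ) ⇒ μ − λ = 1/W = 1/0.237 = 4.2194
μ = λ + 1/W = 27.88 + 4.2194 = 32.0994 per hr

Final: 32.0994 /hr


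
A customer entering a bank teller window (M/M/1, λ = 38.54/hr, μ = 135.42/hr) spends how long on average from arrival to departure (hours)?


W = 1/(μ−λ) = 1/(135.42 − 38.54) = 1/96.88 = 0.01032 hr

Final: 0.01032 hr


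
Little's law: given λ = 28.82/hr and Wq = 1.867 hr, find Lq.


Lq = λWq = 28.82·1.867 = 53.8069

Final: 53.8069


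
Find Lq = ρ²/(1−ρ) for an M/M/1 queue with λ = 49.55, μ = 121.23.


ρ = 49.55/121.23 = 0.4087
Lq = ρ²/(1−ρ) = 0.1671/0.5913 = 0.2825

Final: 0.2825


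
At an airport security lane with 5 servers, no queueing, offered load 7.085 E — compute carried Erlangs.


B(5,7.085) = 0.429702 (Erlang-B)
Carried load = a(1 − B) = 7.085·(1 − 0.429702) = 7.085·0.570298 = 4.0406 E

Final: 4.0406 Erlangs


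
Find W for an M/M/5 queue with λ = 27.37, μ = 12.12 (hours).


a = 2.2583; ρ = 0.4517; P₀ = 0.103054
Lq = P₀·a^c·ρ/(c!(1−ρ)²) = 0.07576
Wq = Lq/λ = 0.07576/27.37 = 0.002768 hr
W = Wq + 1/μ = 0.002768 + 0.08251 = 0.08528 hr

Final: 0.08528 hr


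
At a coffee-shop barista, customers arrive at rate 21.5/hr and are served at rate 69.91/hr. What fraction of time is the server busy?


ρ = λ/μ = 21.5/69.91 = 0.3075

Final: 0.3075


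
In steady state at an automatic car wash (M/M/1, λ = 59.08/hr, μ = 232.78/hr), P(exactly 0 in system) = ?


ρ = 59.08/232.78 = 0.2538
P_n = (1−ρ)·ρ^n = (1 − 0.2538)·0.2538^0 = 0.7462·1.000000 = 0.746198

Final: 0.746198


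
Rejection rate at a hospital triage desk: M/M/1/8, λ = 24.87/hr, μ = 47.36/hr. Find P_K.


ρ = λ/μ = 24.87/47.36 = 0.5251
P_K = (1−ρ)ρ^K/(1−ρ^(K+1)) = (0.4749·0.005782)/(1 − 0.003037)
= 0.002746/0.996963 = 0.002754

Final: 0.002754


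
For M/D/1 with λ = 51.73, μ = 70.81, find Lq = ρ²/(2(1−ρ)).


ρ = 51.73/70.81 = 0.7305
M/D/1: Lq = ρ²/(2(1−ρ)) = 0.5337/(2·0.2695) = 0.99033

Final: 0.99033


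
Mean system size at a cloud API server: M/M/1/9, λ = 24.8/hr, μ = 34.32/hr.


ρ = 24.8/34.32 = 0.7226
L = ρ[1 − (K+1)ρ^K + Kρ^(K+1)] / [(1−ρ)(1−ρ^(K+1))]
Numerator: 0.7226·(1 − 10·0.053720 + 9·0.038819) = 0.586880
Denominator: (0.2774)·(0.961181) = 0.266621
L = 0.586880/0.266621 = 2.2012

Final: 2.2012


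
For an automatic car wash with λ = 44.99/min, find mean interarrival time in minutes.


Mean interarrival time = 1/λ = 1/44.99 minute = 0.02223 minute
In minutes: 0.02223 × 1 = 0.02223 min

Final: 0.02223 min


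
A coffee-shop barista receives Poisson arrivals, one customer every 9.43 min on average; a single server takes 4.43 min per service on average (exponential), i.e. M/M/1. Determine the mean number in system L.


λ = 60/9.43 = 6.3627 /hr
μ = 60/4.43 = 13.5440 /hr
ρ = λ/μ = 6.3627/13.5440 = 0.4698
L = ρ/(1−ρ) = 0.4698/0.5302 = 0.8860

Final: 0.8860


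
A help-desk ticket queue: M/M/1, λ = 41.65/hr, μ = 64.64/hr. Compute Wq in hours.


ρ = 41.65/64.64 = 0.6443
Wq = ρ/(μ−λ) = 0.6443/(64.64 − 41.65) = 0.6443/22.99 = 0.02803 hr

Final: 0.02803 hr


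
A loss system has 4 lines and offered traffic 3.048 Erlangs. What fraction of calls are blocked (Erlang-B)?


B(c,a) = (a^c/c!) / Σ_{k=0}^{c} a^k/k!
a^4/4! = 3.596240
Σ terms (k=0..4): 1.00000 + 3.04800 + 4.64515 + 4.71947 + 3.59624 = 17.008866
B = 3.596240/17.008866 = 0.211433

Final: 0.211433


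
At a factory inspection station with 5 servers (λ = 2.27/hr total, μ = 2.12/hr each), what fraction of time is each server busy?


ρ = λ/(cμ) = 2.27/(5·2.12) = 2.27/10.60 = 0.2142

Final: 0.2142


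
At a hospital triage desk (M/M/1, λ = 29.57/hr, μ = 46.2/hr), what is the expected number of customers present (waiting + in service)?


ρ = λ/μ = 29.57/46.2 = 0.6400
L = ρ/(1−ρ) = 0.6400/(1 − 0.6400) = 0.6400/0.3600 = 1.7781

Final: 1.7781


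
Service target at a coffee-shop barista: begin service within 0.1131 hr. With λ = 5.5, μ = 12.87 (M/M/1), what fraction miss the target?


ρ = 5.5/12.87 = 0.4274
P(Wq > t) = ρ·e^{−(μ−λ)t} = 0.4274·e^{−0.8335}
= 0.4274·0.434505 = 0.185686

Final: 0.185686


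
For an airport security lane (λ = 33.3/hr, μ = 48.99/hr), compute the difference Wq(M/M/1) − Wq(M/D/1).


ρ = 33.3/48.99 = 0.6797
Wq(M/M/1) = ρ/(μ−λ) = 0.6797/15.69 = 0.04332 hr
Wq(M/D/1) = ρ/(2(μ−λ)) = 0.02166 hr
Savings = 0.04332 − 0.02166 = 0.02166 hr

Final: 0.02166 hr


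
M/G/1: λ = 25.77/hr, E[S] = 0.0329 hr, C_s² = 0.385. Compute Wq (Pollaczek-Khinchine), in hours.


ρ = λ·E[S] = 25.77·0.0329 = 0.8478
E[S²] = E[S]²(1+C_s²) = 0.0329²·(1+0.385) = 0.001499
Wq = λ·E[S²]/(2(1−ρ)) = 25.77·0.001499/(2·0.1522) = 0.12694 hr

Final: 0.12694 hr


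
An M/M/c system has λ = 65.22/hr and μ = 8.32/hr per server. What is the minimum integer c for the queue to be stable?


Stability requires cμ > λ ⇔ c > λ/μ.
λ/μ = 65.22/8.32 = 7.8389
Minimum integer c = ⌊7.8389⌋ + 1 = 8
Check: 8·8.32 = 66.56 > 65.22, while 7·8.32 = 58.24 ≤ 65.22

Final: 8 servers


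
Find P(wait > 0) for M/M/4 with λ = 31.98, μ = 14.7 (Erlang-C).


a = λ/μ = 2.1755; ρ = a/4 = 0.5439
P₀ = 0.107478 (from M/M/c formula)
C(c,a) = [a^c/(c!(1−ρ))]·P₀ = [22.39982/(24·0.4561)]·0.107478
= 2.04622·0.107478 = 0.219924

Final: 0.219924


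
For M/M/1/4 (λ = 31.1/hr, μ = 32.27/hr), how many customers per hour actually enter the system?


ρ = 0.9637; P_K = (1−ρ)ρ^4/(1−ρ^5) = 0.185507
λ_eff = λ(1 − P_K) = 31.1·(1 − 0.185507) = 31.1·0.814493 = 25.3307 /hr

Final: 25.3307 /hr


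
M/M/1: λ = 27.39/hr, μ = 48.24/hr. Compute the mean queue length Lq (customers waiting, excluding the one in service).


ρ = 27.39/48.24 = 0.5678
Lq = ρ²/(1−ρ) = 0.3224/0.4322 = 0.7459

Final: 0.7459


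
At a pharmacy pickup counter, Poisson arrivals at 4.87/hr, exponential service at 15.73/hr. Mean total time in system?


W = 1/(μ−λ) = 1/(15.73 − 4.87) = 1/10.86 = 0.09208 hr

Final: 0.09208 hr


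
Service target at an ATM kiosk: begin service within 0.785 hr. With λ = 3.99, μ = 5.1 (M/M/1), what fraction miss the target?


ρ = 3.99/5.1 = 0.7824
P(Wq > t) = ρ·e^{−(μ−λ)t} = 0.7824·e^{−0.8713}
= 0.7824·0.418386 = 0.327326

Final: 0.327326


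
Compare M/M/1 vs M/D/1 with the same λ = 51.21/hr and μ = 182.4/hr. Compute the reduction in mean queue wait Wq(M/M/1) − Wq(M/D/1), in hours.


ρ = 51.21/182.4 = 0.2808
Wq(M/M/1) = ρ/(μ−λ) = 0.2808/131.19 = 0.002140 hr
Wq(M/D/1) = ρ/(2(μ−λ)) = 0.001070 hr
Savings = 0.002140 − 0.001070 = 0.001070 hr

Final: 0.001070 hr


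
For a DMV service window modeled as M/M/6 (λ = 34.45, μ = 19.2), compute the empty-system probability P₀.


a = λ/μ = 34.45/19.2 = 1.7943; ρ = a/c = 0.2990
Σ_{k=0}^{5} a^k/k! (terms k=0..5) = 1.00000 + 1.79427 + 1.60970 + 0.96275 + 0.43186 + 0.15497 = 5.95355
Tail: a^6/(6!(1−ρ)) = 33.36783/(720·0.7010) = 0.06612
P₀ = 1/(5.95355 + 0.06612) = 1/6.01967 = 0.166122

Final: 0.166122


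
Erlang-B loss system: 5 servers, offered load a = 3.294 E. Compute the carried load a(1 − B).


B(5,3.294) = 0.135711 (Erlang-B)
Carried load = a(1 − B) = 3.294·(1 − 0.135711) = 3.294·0.864289 = 2.8470 E

Final: 2.8470 Erlangs


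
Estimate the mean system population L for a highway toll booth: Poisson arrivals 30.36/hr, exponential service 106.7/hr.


ρ = λ/μ = 30.36/106.7 = 0.2845
L = ρ/(1−ρ) = 0.2845/(1 − 0.2845) = 0.2845/0.7155 = 0.3977

Final: 0.3977


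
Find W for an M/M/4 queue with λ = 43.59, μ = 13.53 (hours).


a = 3.2217; ρ = 0.8054; P₀ = 0.026277
Lq = P₀·a^c·ρ/(c!(1−ρ)²) = 2.50961
Wq = Lq/λ = 2.50961/43.59 = 0.05757 hr
W = Wq + 1/μ = 0.05757 + 0.07391 = 0.13148 hr

Final: 0.13148 hr


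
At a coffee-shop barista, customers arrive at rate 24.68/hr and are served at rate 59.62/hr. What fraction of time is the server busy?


ρ = λ/μ = 24.68/59.62 = 0.4140

Final: 0.4140


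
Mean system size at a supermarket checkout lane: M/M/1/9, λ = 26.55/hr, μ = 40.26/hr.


ρ = 26.55/40.26 = 0.6595
L = ρ[1 − (K+1)ρ^K + Kρ^(K+1)] / [(1−ρ)(1−ρ^(K+1))]
Numerator: 0.6595·(1 − 10·0.023589 + 9·0.015556) = 0.596230
Denominator: (0.3405)·(0.984444) = 0.335239
L = 0.596230/0.335239 = 1.7785

Final: 1.7785


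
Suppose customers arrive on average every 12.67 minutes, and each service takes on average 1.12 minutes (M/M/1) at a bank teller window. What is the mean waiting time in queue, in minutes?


λ = 60/12.67 = 4.7356 /hr
μ = 60/1.12 = 53.5714 /hr
ρ = λ/μ = 4.7356/53.5714 = 0.08840
Wq = ρ/(μ−λ) = 0.08840/(53.5714−4.7356) = 0.001810 hr
In minutes: 0.001810·60 = 0.1086 min

Final: 0.1086 min


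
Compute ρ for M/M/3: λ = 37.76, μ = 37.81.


ρ = λ/(cμ) = 37.76/(3·37.81) = 37.76/113.43 = 0.3329

Final: 0.3329


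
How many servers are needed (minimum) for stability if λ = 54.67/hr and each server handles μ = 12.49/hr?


Stability requires cμ > λ ⇔ c > λ/μ.
λ/μ = 54.67/12.49 = 4.3771
Minimum integer c = ⌊4.3771⌋ + 1 = 5
Check: 5·12.49 = 62.45 > 54.67, while 4·12.49 = 49.96 ≤ 54.67

Final: 5 servers


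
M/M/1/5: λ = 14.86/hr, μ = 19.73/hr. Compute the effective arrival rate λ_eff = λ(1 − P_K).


ρ = 0.7532; P_K = (1−ρ)ρ^5/(1−ρ^6) = 0.073180
λ_eff = λ(1 − P_K) = 14.86·(1 − 0.073180) = 14.86·0.926820 = 13.7725 /hr

Final: 13.7725 /hr


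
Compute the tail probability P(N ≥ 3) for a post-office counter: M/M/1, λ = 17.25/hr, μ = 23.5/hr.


ρ = 17.25/23.5 = 0.7340
P(N ≥ n) = ρ^n = 0.7340^3 = 0.395516

Final: 0.395516


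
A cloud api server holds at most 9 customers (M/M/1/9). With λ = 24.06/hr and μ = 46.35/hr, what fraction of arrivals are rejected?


ρ = λ/μ = 24.06/46.35 = 0.5191
P_K = (1−ρ)ρ^K/(1−ρ^(K+1)) = (0.4809·0.002737)/(1 − 0.001421)
= 0.001316/0.998579 = 0.001318

Final: 0.001318


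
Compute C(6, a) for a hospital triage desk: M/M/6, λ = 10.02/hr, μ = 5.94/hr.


a = λ/μ = 1.6869; ρ = a/6 = 0.2811
P₀ = 0.185002 (from M/M/c formula)
C(c,a) = [a^c/(c!(1−ρ))]·P₀ = [23.04028/(720·0.7189)]·0.185002
= 0.04452·0.185002 = 0.008235

Final: 0.008235


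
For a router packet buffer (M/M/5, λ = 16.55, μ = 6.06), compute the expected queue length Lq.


a = λ/μ = 2.7310; ρ = a/5 = 0.5462
P₀ = 0.062645
Lq = P₀·a^c·ρ / (c!·(1−ρ)²) = 0.062645·151.92417·0.5462/(120·0.20593)
= 0.21036

Final: 0.21036


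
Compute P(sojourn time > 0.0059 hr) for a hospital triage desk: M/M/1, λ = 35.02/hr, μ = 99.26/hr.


W ~ Exponential(μ−λ) for M/M/1.
μ − λ = 99.26 − 35.02 = 64.2400
P(W > t) = e^{−(μ−λ)t} = e^{−0.3790} = 0.684535

Final: 0.684535


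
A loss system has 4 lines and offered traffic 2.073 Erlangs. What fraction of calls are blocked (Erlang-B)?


B(c,a) = (a^c/c!) / Σ_{k=0}^{c} a^k/k!
a^4/4! = 0.769460
Σ terms (k=0..4): 1.00000 + 2.07300 + 2.14866 + 1.48473 + 0.76946 = 7.475852
B = 0.769460/7.475852 = 0.102926

Final: 0.102926


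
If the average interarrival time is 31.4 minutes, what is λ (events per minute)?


λ = 1/(interarrival time) in consistent units.
1 minute = 1 min, so λ = 1/31.4 = 0.03185 per minute

Final: 0.03185 /min


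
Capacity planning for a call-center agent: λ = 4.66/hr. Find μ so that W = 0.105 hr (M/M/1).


W = 1/(μ−λ) ⇒ μ − λ = 1/W = 1/0.105 = 9.5238
μ = λ + 1/W = 4.66 + 9.5238 = 14.1838 per hr

Final: 14.1838 /hr


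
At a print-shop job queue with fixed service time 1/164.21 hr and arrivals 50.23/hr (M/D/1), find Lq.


ρ = 50.23/164.21 = 0.3059
M/D/1: Lq = ρ²/(2(1−ρ)) = 0.09357/(2·0.6941) = 0.06740

Final: 0.06740


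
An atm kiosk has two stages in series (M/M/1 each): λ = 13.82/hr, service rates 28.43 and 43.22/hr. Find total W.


Each node sees arrival rate λ = 13.82/hr (tandem ⇒ throughput preserved).
W₁ = 1/(μ₁−λ) = 1/(28.43−13.82) = 0.06845 hr
W₂ = 1/(μ₂−λ) = 1/(43.22−13.82) = 0.03401 hr
W_total = W₁ + W₂ = 0.06845 + 0.03401 = 0.10246 hr

Final: 0.10246 hr


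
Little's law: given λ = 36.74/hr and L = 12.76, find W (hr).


W = L/λ = 12.76/36.74 = 0.3473 hr

Final: 0.3473 hr


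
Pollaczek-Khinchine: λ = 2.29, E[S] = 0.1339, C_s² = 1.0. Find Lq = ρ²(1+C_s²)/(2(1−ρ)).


ρ = λ·E[S] = 2.29·0.1339 = 0.3066
Lq = ρ²(1+C_s²)/(2(1−ρ)) = 0.09402·(1+1.0)/(2·0.6934)
= 0.09402·2.0000/1.3867 = 0.13560

Final: 0.13560


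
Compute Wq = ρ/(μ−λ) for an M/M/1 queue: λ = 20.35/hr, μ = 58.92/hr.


ρ = 20.35/58.92 = 0.3454
Wq = ρ/(μ−λ) = 0.3454/(58.92 − 20.35) = 0.3454/38.57 = 0.008955 hr

Final: 0.008955 hr


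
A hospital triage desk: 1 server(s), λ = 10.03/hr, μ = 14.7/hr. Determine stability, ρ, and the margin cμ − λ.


Total capacity cμ = 1·14.7 = 14.70/hr
ρ = λ/(cμ) = 10.03/14.70 = 0.6823
Stable ⇔ ρ < 1: YES
Spare capacity = cμ − λ = 14.70 − 10.03 = 4.67/hr

Final: ρ = 0.6823; stable; margin = 4.67/hr


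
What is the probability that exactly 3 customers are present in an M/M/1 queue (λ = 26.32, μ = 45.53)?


ρ = 26.32/45.53 = 0.5781
P_n = (1−ρ)·ρ^n = (1 − 0.5781)·0.5781^3 = 0.4219·0.193181 = 0.081507

Final: 0.081507


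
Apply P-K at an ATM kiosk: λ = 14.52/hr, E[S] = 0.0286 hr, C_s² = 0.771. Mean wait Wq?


ρ = λ·E[S] = 14.52·0.0286 = 0.4153
E[S²] = E[S]²(1+C_s²) = 0.0286²·(1+0.771) = 0.001449
Wq = λ·E[S²]/(2(1−ρ)) = 14.52·0.001449/(2·0.5847) = 0.01799 hr

Final: 0.01799 hr


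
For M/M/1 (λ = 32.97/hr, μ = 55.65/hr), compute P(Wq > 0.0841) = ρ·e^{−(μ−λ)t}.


ρ = 32.97/55.65 = 0.5925
P(Wq > t) = ρ·e^{−(μ−λ)t} = 0.5925·e^{−1.9074}
= 0.5925·0.148468 = 0.087960

Final: 0.087960


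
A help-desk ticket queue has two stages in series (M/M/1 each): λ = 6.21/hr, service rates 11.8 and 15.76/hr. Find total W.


Each node sees arrival rate λ = 6.21/hr (tandem ⇒ throughput preserved).
W₁ = 1/(μ₁−λ) = 1/(11.8−6.21) = 0.17889 hr
W₂ = 1/(μ₂−λ) = 1/(15.76−6.21) = 0.10471 hr
W_total = W₁ + W₂ = 0.17889 + 0.10471 = 0.28360 hr

Final: 0.28360 hr


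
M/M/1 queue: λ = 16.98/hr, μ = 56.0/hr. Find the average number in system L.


ρ = λ/μ = 16.98/56.0 = 0.3032
L = ρ/(1−ρ) = 0.3032/(1 − 0.3032) = 0.3032/0.6968 = 0.4352

Final: 0.4352


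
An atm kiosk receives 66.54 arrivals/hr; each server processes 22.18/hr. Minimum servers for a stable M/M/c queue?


Stability requires cμ > λ ⇔ c > λ/μ.
λ/μ = 66.54/22.18 = 3.0000
Minimum integer c = ⌊3.0000⌋ + 1 = 4
Check: 4·22.18 = 88.72 > 66.54, while 3·22.18 = 66.54 ≤ 66.54

Final: 4 servers


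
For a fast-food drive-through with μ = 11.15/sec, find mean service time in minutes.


Mean service time = 1/μ = 1/11.15 second = 0.08969 second
In minutes: 0.08969 × 0.0166667 = 0.001495 min

Final: 0.001495 min


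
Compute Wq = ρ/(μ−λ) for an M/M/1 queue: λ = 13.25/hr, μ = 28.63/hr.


ρ = 13.25/28.63 = 0.4628
Wq = ρ/(μ−λ) = 0.4628/(28.63 − 13.25) = 0.4628/15.38 = 0.03009 hr

Final: 0.03009 hr


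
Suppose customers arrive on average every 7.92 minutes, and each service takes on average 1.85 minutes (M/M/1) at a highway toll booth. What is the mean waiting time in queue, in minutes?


λ = 60/7.92 = 7.5758 /hr
μ = 60/1.85 = 32.4324 /hr
ρ = λ/μ = 7.5758/32.4324 = 0.2336
Wq = ρ/(μ−λ) = 0.2336/(32.4324−7.5758) = 0.009397 hr
In minutes: 0.009397·60 = 0.5638 min

Final: 0.5638 min


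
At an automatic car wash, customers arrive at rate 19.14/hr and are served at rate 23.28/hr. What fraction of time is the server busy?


ρ = λ/μ = 19.14/23.28 = 0.8222

Final: 0.8222


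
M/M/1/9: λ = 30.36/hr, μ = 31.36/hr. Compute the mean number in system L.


ρ = 30.36/31.36 = 0.9681
L = ρ[1 − (K+1)ρ^K + Kρ^(K+1)] / [(1−ρ)(1−ρ^(K+1))]
Numerator: 0.9681·(1 − 10·0.747019 + 9·0.723198) = 0.037364
Denominator: (0.03189)·(0.276802) = 0.008827
L = 0.037364/0.008827 = 4.2331

Final: 4.2331


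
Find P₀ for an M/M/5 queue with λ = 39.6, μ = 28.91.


a = λ/μ = 39.6/28.91 = 1.3698; ρ = a/c = 0.2740
Σ_{k=0}^{4} a^k/k! (terms k=0..4) = 1.00000 + 1.36977 + 0.93813 + 0.42834 + 0.14668 = 3.88292
Tail: a^5/(5!(1−ρ)) = 4.82209/(120·0.7260) = 0.05535
P₀ = 1/(3.88292 + 0.05535) = 1/3.93827 = 0.253919

Final: 0.253919


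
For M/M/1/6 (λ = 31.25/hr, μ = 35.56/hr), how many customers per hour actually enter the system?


ρ = 0.8788; P_K = (1−ρ)ρ^6/(1−ρ^7) = 0.093792
λ_eff = λ(1 − P_K) = 31.25·(1 − 0.093792) = 31.25·0.906208 = 28.3190 /hr

Final: 28.3190 /hr


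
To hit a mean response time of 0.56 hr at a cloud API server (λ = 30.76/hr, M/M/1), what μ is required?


W = 1/(μ−λ) ⇒ μ − λ = 1/W = 1/0.56 = 1.7857
μ = λ + 1/W = 30.76 + 1.7857 = 32.5457 per hr

Final: 32.5457 /hr


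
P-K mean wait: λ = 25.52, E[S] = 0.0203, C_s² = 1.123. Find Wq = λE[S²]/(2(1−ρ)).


ρ = λ·E[S] = 25.52·0.0203 = 0.5181
E[S²] = E[S]²(1+C_s²) = 0.0203²·(1+1.123) = 0.0008749
Wq = λ·E[S²]/(2(1−ρ)) = 25.52·0.0008749/(2·0.4819) = 0.02316 hr

Final: 0.02316 hr


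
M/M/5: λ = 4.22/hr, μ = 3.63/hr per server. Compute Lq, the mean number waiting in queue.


a = λ/μ = 1.1625; ρ = a/5 = 0.2325
P₀ = 0.312569
Lq = P₀·a^c·ρ / (c!·(1−ρ)²) = 0.312569·2.12339·0.2325/(120·0.58905)
= 0.002183

Final: 0.002183


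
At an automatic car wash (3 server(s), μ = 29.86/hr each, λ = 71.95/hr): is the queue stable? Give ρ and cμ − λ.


Total capacity cμ = 3·29.86 = 89.58/hr
ρ = λ/(cμ) = 71.95/89.58 = 0.8032
Stable ⇔ ρ < 1: YES
Spare capacity = cμ − λ = 89.58 − 71.95 = 17.63/hr

Final: ρ = 0.8032; stable; margin = 17.63/hr


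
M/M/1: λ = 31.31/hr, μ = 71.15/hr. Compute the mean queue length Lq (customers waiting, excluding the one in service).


ρ = 31.31/71.15 = 0.4401
Lq = ρ²/(1−ρ) = 0.1936/0.5599 = 0.3458

Final: 0.3458


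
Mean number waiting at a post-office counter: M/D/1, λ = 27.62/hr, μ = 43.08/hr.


ρ = 27.62/43.08 = 0.6411
M/D/1: Lq = ρ²/(2(1−ρ)) = 0.4111/(2·0.3589) = 0.57271

Final: 0.57271


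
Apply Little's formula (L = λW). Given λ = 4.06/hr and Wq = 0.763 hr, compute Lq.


Lq = λWq = 4.06·0.763 = 3.0978

Final: 3.0978


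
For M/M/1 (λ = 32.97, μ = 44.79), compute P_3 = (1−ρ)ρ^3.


ρ = 32.97/44.79 = 0.7361
P_n = (1−ρ)·ρ^n = (1 − 0.7361)·0.7361^3 = 0.2639·0.398854 = 0.105257

Final: 0.105257


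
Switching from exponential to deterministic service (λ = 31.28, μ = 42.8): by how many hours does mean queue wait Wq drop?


ρ = 31.28/42.8 = 0.7308
Wq(M/M/1) = ρ/(μ−λ) = 0.7308/11.52 = 0.06344 hr
Wq(M/D/1) = ρ/(2(μ−λ)) = 0.03172 hr
Savings = 0.06344 − 0.03172 = 0.03172 hr

Final: 0.03172 hr


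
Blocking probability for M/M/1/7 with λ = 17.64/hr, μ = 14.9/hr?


ρ = λ/μ = 17.64/14.9 = 1.1839
P_K = (1−ρ)ρ^K/(1−ρ^(K+1)) = (-0.1839·3.259764)/(1 − 3.859211)
= -0.599447/-2.859211 = 0.209655

Final: 0.209655


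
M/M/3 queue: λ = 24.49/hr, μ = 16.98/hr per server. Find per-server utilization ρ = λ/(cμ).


ρ = λ/(cμ) = 24.49/(3·16.98) = 24.49/50.94 = 0.4808

Final: 0.4808


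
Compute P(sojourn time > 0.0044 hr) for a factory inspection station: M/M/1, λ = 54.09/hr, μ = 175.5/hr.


W ~ Exponential(μ−λ) for M/M/1.
μ − λ = 175.5 − 54.09 = 121.4100
P(W > t) = e^{−(μ−λ)t} = e^{−0.5342} = 0.586136

Final: 0.586136


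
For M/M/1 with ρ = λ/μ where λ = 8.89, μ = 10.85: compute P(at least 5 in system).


ρ = 8.89/10.85 = 0.8194
P(N ≥ n) = ρ^n = 0.8194^5 = 0.369284

Final: 0.369284


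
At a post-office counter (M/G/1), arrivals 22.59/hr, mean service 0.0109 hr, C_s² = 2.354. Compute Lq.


ρ = λ·E[S] = 22.59·0.0109 = 0.2462
Lq = ρ²(1+C_s²)/(2(1−ρ)) = 0.06063·(1+2.354)/(2·0.7538)
= 0.06063·3.3540/1.5075 = 0.13489

Final: 0.13489


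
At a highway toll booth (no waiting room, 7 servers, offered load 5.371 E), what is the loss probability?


B(c,a) = (a^c/c!) / Σ_{k=0}^{c} a^k/k!
a^7/7! = 25.583239
Σ terms (k=0..7): 1.00000 + 5.37100 + 14.42382 + 25.82345 + 34.67443 + 37.24728 + 33.34252 + 25.58324 = 177.465735
B = 25.583239/177.465735 = 0.144159

Final: 0.144159


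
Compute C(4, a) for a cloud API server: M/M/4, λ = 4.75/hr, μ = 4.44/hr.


a = λ/μ = 1.0698; ρ = a/4 = 0.2675
P₀ = 0.342389 (from M/M/c formula)
C(c,a) = [a^c/(c!(1−ρ))]·P₀ = [1.30991/(24·0.7325)]·0.342389
= 0.07451·0.342389 = 0.025510

Final: 0.025510


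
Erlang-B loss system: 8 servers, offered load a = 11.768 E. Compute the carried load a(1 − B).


B(8,11.768) = 0.413784 (Erlang-B)
Carried load = a(1 − B) = 11.768·(1 − 0.413784) = 11.768·0.586216 = 6.8986 E

Final: 6.8986 Erlangs


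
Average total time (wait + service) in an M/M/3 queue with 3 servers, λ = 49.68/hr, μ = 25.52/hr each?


a = 1.9467; ρ = 0.6489; P₀ = 0.119852
Lq = P₀·a^c·ρ/(c!(1−ρ)²) = 0.77575
Wq = Lq/λ = 0.77575/49.68 = 0.01561 hr
W = Wq + 1/μ = 0.01561 + 0.03918 = 0.05480 hr

Final: 0.05480 hr


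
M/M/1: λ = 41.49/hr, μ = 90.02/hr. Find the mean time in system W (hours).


W = 1/(μ−λ) = 1/(90.02 − 41.49) = 1/48.53 = 0.02061 hr

Final: 0.02061 hr


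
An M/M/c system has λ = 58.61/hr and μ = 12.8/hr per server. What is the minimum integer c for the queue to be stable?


Stability requires cμ > λ ⇔ c > λ/μ.
λ/μ = 58.61/12.8 = 4.5789
Minimum integer c = ⌊4.5789⌋ + 1 = 5
Check: 5·12.8 = 64.00 > 58.61, while 4·12.8 = 51.20 ≤ 58.61

Final: 5 servers


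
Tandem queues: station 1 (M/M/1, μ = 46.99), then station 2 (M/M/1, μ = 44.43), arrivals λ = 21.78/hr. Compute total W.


Each node sees arrival rate λ = 21.78/hr (tandem ⇒ throughput preserved).
W₁ = 1/(μ₁−λ) = 1/(46.99−21.78) = 0.03967 hr
W₂ = 1/(μ₂−λ) = 1/(44.43−21.78) = 0.04415 hr
W_total = W₁ + W₂ = 0.03967 + 0.04415 = 0.08382 hr

Final: 0.08382 hr


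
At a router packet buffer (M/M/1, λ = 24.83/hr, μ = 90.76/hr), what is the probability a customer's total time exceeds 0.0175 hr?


W ~ Exponential(μ−λ) for M/M/1.
μ − λ = 90.76 − 24.83 = 65.9300
P(W > t) = e^{−(μ−λ)t} = e^{−1.1538} = 0.315444

Final: 0.315444


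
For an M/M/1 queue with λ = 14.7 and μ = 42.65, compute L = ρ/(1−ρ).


ρ = λ/μ = 14.7/42.65 = 0.3447
L = ρ/(1−ρ) = 0.3447/(1 − 0.3447) = 0.3447/0.6553 = 0.5259

Final: 0.5259


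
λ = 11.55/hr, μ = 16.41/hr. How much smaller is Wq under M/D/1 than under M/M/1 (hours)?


ρ = 11.55/16.41 = 0.7038
Wq(M/M/1) = ρ/(μ−λ) = 0.7038/4.86 = 0.14482 hr
Wq(M/D/1) = ρ/(2(μ−λ)) = 0.07241 hr
Savings = 0.14482 − 0.07241 = 0.07241 hr

Final: 0.07241 hr


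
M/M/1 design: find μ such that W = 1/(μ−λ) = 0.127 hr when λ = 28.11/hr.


W = 1/(μ−λ) ⇒ μ − λ = 1/W = 1/0.127 = 7.8740
μ = λ + 1/W = 28.11 + 7.8740 = 35.9840 per hr

Final: 35.9840 /hr


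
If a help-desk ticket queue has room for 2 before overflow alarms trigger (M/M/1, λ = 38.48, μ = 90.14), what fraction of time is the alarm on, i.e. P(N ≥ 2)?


ρ = 38.48/90.14 = 0.4269
P(N ≥ n) = ρ^n = 0.4269^2 = 0.182236

Final: 0.182236
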